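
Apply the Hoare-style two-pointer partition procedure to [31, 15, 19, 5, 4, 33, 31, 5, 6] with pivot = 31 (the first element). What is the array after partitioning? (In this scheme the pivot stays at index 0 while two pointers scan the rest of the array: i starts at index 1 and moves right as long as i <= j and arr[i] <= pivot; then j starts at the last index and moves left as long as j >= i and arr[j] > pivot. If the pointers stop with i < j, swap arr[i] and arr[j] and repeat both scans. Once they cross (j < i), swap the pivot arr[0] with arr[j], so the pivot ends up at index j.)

Hoare-style two-pointer partition with pivot = 31:

Initial array: [31, 15, 19, 5, 4, 33, 31, 5, 6]

Pointers start at i = 1, j = 8.
i stops at index 5 (arr[5]=33 > 31), j stops at index 8 (arr[8]=6 <= 31): swap arr[5] and arr[8], array becomes [31, 15, 19, 5, 4, 6, 31, 5, 33]
i ends at 8, j ends at 7: the pointers have crossed (j < i), so scanning stops.

Swap pivot arr[0] with arr[7] to place pivot at position 7: [5, 15, 19, 5, 4, 6, 31, 31, 33]
Pivot position: 7

After partitioning with pivot 31, the array becomes [5, 15, 19, 5, 4, 6, 31, 31, 33]. The pivot is placed at index 7. All elements to the left of the pivot are <= 31, and all elements to the right are > 31.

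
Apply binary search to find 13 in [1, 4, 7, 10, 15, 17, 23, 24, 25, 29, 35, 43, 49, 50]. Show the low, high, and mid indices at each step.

Binary search for 13 in [1, 4, 7, 10, 15, 17, 23, 24, 25, 29, 35, 43, 49, 50]:

lo=0, hi=13, mid=6, arr[mid]=23 -> 23 > 13, search left half
lo=0, hi=5, mid=2, arr[mid]=7 -> 7 < 13, search right half
lo=3, hi=5, mid=4, arr[mid]=15 -> 15 > 13, search left half
lo=3, hi=3, mid=3, arr[mid]=10 -> 10 < 13, search right half
lo=4 > hi=3, target 13 not found

Binary search determines that 13 is not in the array after 4 comparisons. The search space was exhausted without finding the target.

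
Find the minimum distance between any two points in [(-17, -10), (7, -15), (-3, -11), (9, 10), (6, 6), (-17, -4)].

Computing all pairwise distances among 6 points:

d((-17, -10), (7, -15)) = 24.5153
d((-17, -10), (-3, -11)) = 14.0357
d((-17, -10), (9, 10)) = 32.8024
d((-17, -10), (6, 6)) = 28.0179
d((-17, -10), (-17, -4)) = 6.0
d((7, -15), (-3, -11)) = 10.7703
d((7, -15), (9, 10)) = 25.0799
d((7, -15), (6, 6)) = 21.0238
d((7, -15), (-17, -4)) = 26.4008
d((-3, -11), (9, 10)) = 24.1868
d((-3, -11), (6, 6)) = 19.2354
d((-3, -11), (-17, -4)) = 15.6525
d((9, 10), (6, 6)) = 5.0 <-- minimum
d((9, 10), (-17, -4)) = 29.5296
d((6, 6), (-17, -4)) = 25.0799

Closest pair: (9, 10) and (6, 6) with distance 5.0

The closest pair is (9, 10) and (6, 6) with Euclidean distance 5.0. For 6 points, brute-force pairwise comparison is shown above. For large n, the divide-and-conquer algorithm (sort by x, recurse on halves, check the dividing strip) achieves O(n log n).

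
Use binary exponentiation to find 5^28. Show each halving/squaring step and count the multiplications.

Computing 5^28 by squaring (build up from 5^1; each line after the first costs one multiplication):

5^1 = 5
5^2 = (5^1)^2 = 5^2 = 25
5^3 = 5 * 5^2 = 5 * 25 = 125
5^6 = (5^3)^2 = 125^2 = 15625
5^7 = 5 * 5^6 = 5 * 15625 = 78125
5^14 = (5^7)^2 = 78125^2 = 6103515625
5^28 = (5^14)^2 = 6103515625^2 = 37252902984619140625

Result: 37252902984619140625
Multiplications needed: 6 (6 lines after 5^1)

5^28 = 37252902984619140625. Using exponentiation by squaring, this requires 6 multiplications. The key idea: if the exponent is even, square the half-power; if odd, multiply by the base once.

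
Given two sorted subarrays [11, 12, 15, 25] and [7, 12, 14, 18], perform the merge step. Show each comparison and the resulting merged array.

Merging process:

Compare 11 vs 7: take 7 from right. Merged: [7]
Compare 11 vs 12: take 11 from left. Merged: [7, 11]
Compare 12 vs 12: take 12 from left. Merged: [7, 11, 12]
Compare 15 vs 12: take 12 from right. Merged: [7, 11, 12, 12]
Compare 15 vs 14: take 14 from right. Merged: [7, 11, 12, 12, 14]
Compare 15 vs 18: take 15 from left. Merged: [7, 11, 12, 12, 14, 15]
Compare 25 vs 18: take 18 from right. Merged: [7, 11, 12, 12, 14, 15, 18]
Append remaining from left: [25]. Merged: [7, 11, 12, 12, 14, 15, 18, 25]

Final merged array: [7, 11, 12, 12, 14, 15, 18, 25]
Total comparisons: 7

The merged array is [7, 11, 12, 12, 14, 15, 18, 25], requiring 7 comparisons. The merge step runs in O(n) time where n is the total number of elements.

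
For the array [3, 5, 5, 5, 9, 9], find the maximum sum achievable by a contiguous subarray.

Using Kadane's algorithm on [3, 5, 5, 5, 9, 9]:

Scanning through the array:
Position 1 (value 5): max_ending_here = 8, max_so_far = 8
Position 2 (value 5): max_ending_here = 13, max_so_far = 13
Position 3 (value 5): max_ending_here = 18, max_so_far = 18
Position 4 (value 9): max_ending_here = 27, max_so_far = 27
Position 5 (value 9): max_ending_here = 36, max_so_far = 36

Maximum subarray: [3, 5, 5, 5, 9, 9]
Maximum sum: 36

The maximum subarray is [3, 5, 5, 5, 9, 9] with sum 36. This subarray runs from index 0 to index 5.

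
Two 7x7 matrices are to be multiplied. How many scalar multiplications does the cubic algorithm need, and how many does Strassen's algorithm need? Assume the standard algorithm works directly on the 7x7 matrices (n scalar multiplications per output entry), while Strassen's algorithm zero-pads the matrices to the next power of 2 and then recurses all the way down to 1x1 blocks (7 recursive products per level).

Matrix multiplication for 7x7 matrices:

Strassen's algorithm requires power-of-2 dimensions. Pad 7x7 to 8x8 (next power of 2).

Standard algorithm: 7^3 = 343 multiplications
Strassen's algorithm: 7^(log2(8)) = 7^3 = 343 multiplications
Savings: 343 - 343 = 0 multiplications

Standard: 343 multiplications (7^3). Strassen: 343 multiplications (7^3, after padding to 8x8). Strassen reduces 8 recursive multiplications to 7 at each level.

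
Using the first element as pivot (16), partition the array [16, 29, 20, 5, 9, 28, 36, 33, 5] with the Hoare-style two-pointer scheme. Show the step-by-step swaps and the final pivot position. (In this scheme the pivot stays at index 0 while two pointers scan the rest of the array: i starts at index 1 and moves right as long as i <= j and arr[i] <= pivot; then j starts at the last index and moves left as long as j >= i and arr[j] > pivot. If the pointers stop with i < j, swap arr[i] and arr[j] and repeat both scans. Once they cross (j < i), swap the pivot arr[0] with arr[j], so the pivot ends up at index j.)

Hoare-style two-pointer partition with pivot = 16:

Initial array: [16, 29, 20, 5, 9, 28, 36, 33, 5]

Pointers start at i = 1, j = 8.
i stops at index 1 (arr[1]=29 > 16), j stops at index 8 (arr[8]=5 <= 16): swap arr[1] and arr[8], array becomes [16, 5, 20, 5, 9, 28, 36, 33, 29]
i stops at index 2 (arr[2]=20 > 16), j stops at index 4 (arr[4]=9 <= 16): swap arr[2] and arr[4], array becomes [16, 5, 9, 5, 20, 28, 36, 33, 29]
i ends at 4, j ends at 3: the pointers have crossed (j < i), so scanning stops.

Swap pivot arr[0] with arr[3] to place pivot at position 3: [5, 5, 9, 16, 20, 28, 36, 33, 29]
Pivot position: 3

After partitioning with pivot 16, the array becomes [5, 5, 9, 16, 20, 28, 36, 33, 29]. The pivot is placed at index 3. All elements to the left of the pivot are <= 16, and all elements to the right are > 16.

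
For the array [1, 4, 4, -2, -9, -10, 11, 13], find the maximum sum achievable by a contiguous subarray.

Using Kadane's algorithm on [1, 4, 4, -2, -9, -10, 11, 13]:

Scanning through the array:
Position 1 (value 4): max_ending_here = 5, max_so_far = 5
Position 2 (value 4): max_ending_here = 9, max_so_far = 9
Position 3 (value -2): max_ending_here = 7, max_so_far = 9
Position 4 (value -9): max_ending_here = -2, max_so_far = 9
Position 5 (value -10): max_ending_here = -10, max_so_far = 9
Position 6 (value 11): max_ending_here = 11, max_so_far = 11
Position 7 (value 13): max_ending_here = 24, max_so_far = 24

Maximum subarray: [11, 13]
Maximum sum: 24

The maximum subarray is [11, 13] with sum 24. This subarray runs from index 6 to index 7.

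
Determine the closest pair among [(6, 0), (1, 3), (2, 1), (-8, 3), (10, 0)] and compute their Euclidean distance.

Computing all pairwise distances among 5 points:

d((6, 0), (1, 3)) = 5.831
d((6, 0), (2, 1)) = 4.1231
d((6, 0), (-8, 3)) = 14.3178
d((6, 0), (10, 0)) = 4.0
d((1, 3), (2, 1)) = 2.2361 <-- minimum
d((1, 3), (-8, 3)) = 9.0
d((1, 3), (10, 0)) = 9.4868
d((2, 1), (-8, 3)) = 10.198
d((2, 1), (10, 0)) = 8.0623
d((-8, 3), (10, 0)) = 18.2483

Closest pair: (1, 3) and (2, 1) with distance 2.2361

The closest pair is (1, 3) and (2, 1) with Euclidean distance 2.2361. For 5 points, brute-force pairwise comparison is shown above. For large n, the divide-and-conquer algorithm (sort by x, recurse on halves, check the dividing strip) achieves O(n log n).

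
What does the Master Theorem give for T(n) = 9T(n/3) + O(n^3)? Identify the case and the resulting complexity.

Master Theorem for T(n) = 9T(n/3) + O(n^3):

a = 9, b = 3, c = 3
log_b(a) = log_3(9) = 2.0000

Case 3: c = 3 > log_3(9) = 2.0000
T(n) = O(n^3) = O(n^3)

For T(n) = 9T(n/3) + O(n^3): log_3(9) = 2.0000. This is Case 3 of the Master Theorem (c > log_b(a), work dominated by root), giving O(n^3).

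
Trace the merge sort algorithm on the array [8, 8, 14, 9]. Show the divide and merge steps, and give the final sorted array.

Merge sort trace:

Split: [8, 8, 14, 9] -> [8, 8] and [14, 9]
  Split: [8, 8] -> [8] and [8]
  Merge: [8] + [8] -> [8, 8]
  Split: [14, 9] -> [14] and [9]
  Merge: [14] + [9] -> [9, 14]
Merge: [8, 8] + [9, 14] -> [8, 8, 9, 14]

Final sorted array: [8, 8, 9, 14]

The merge sort proceeds by recursively splitting the array and merging sorted halves.
After all merges, the sorted array is [8, 8, 9, 14].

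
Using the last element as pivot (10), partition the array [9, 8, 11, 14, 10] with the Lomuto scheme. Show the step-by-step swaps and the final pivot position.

Lomuto partition with pivot = 10:

Initial array: [9, 8, 11, 14, 10]

arr[0]=9 <= 10: swap with position 0, array becomes [9, 8, 11, 14, 10]
arr[1]=8 <= 10: swap with position 1, array becomes [9, 8, 11, 14, 10]
arr[2]=11 > 10: no swap
arr[3]=14 > 10: no swap

Place pivot at position 2: [9, 8, 10, 14, 11]
Pivot position: 2

After partitioning with pivot 10, the array becomes [9, 8, 10, 14, 11]. The pivot is placed at index 2. All elements to the left of the pivot are <= 10, and all elements to the right are > 10.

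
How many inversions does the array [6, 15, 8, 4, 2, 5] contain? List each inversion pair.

Finding inversions in [6, 15, 8, 4, 2, 5]:

(0, 3): arr[0]=6 > arr[3]=4
(0, 4): arr[0]=6 > arr[4]=2
(0, 5): arr[0]=6 > arr[5]=5
(1, 2): arr[1]=15 > arr[2]=8
(1, 3): arr[1]=15 > arr[3]=4
(1, 4): arr[1]=15 > arr[4]=2
(1, 5): arr[1]=15 > arr[5]=5
(2, 3): arr[2]=8 > arr[3]=4
(2, 4): arr[2]=8 > arr[4]=2
(2, 5): arr[2]=8 > arr[5]=5
(3, 4): arr[3]=4 > arr[4]=2

Total inversions: 11

The array has 11 inversion(s): (0,3), (0,4), (0,5), (1,2), (1,3), (1,4), (1,5), (2,3), (2,4), (2,5), (3,4). Each pair (i,j) satisfies i < j and arr[i] > arr[j].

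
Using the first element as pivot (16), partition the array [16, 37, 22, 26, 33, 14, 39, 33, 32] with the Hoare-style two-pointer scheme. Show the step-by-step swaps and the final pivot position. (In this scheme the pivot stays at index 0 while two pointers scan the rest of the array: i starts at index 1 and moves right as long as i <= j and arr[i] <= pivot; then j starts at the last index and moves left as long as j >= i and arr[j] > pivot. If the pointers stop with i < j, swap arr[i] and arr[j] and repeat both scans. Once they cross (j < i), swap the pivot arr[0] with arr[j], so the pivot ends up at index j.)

Hoare-style two-pointer partition with pivot = 16:

Initial array: [16, 37, 22, 26, 33, 14, 39, 33, 32]

Pointers start at i = 1, j = 8.
i stops at index 1 (arr[1]=37 > 16), j stops at index 5 (arr[5]=14 <= 16): swap arr[1] and arr[5], array becomes [16, 14, 22, 26, 33, 37, 39, 33, 32]
i ends at 2, j ends at 1: the pointers have crossed (j < i), so scanning stops.

Swap pivot arr[0] with arr[1] to place pivot at position 1: [14, 16, 22, 26, 33, 37, 39, 33, 32]
Pivot position: 1

After partitioning with pivot 16, the array becomes [14, 16, 22, 26, 33, 37, 39, 33, 32]. The pivot is placed at index 1. All elements to the left of the pivot are <= 16, and all elements to the right are > 16.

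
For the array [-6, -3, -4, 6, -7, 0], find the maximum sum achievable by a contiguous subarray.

Using Kadane's algorithm on [-6, -3, -4, 6, -7, 0]:

Scanning through the array:
Position 1 (value -3): max_ending_here = -3, max_so_far = -3
Position 2 (value -4): max_ending_here = -4, max_so_far = -3
Position 3 (value 6): max_ending_here = 6, max_so_far = 6
Position 4 (value -7): max_ending_here = -1, max_so_far = 6
Position 5 (value 0): max_ending_here = 0, max_so_far = 6

Maximum subarray: [6]
Maximum sum: 6

The maximum subarray is [6] with sum 6. This subarray runs from index 3 to index 3.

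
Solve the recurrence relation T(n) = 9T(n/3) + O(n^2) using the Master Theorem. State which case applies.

Master Theorem for T(n) = 9T(n/3) + O(n^2):

a = 9, b = 3, c = 2
log_b(a) = log_3(9) = 2.0000

Case 2: c = 2 = log_3(9) = 2.0000
T(n) = O(n^2 log n) = O(n^2 log n)

For T(n) = 9T(n/3) + O(n^2): log_3(9) = 2.0000. This is Case 2 of the Master Theorem (c = log_b(a), equal work at all levels), giving O(n^2 log n).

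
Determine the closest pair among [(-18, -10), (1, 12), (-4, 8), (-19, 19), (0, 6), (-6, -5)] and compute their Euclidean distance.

Computing all pairwise distances among 6 points:

d((-18, -10), (1, 12)) = 29.0689
d((-18, -10), (-4, 8)) = 22.8035
d((-18, -10), (-19, 19)) = 29.0172
d((-18, -10), (0, 6)) = 24.0832
d((-18, -10), (-6, -5)) = 13.0
d((1, 12), (-4, 8)) = 6.4031
d((1, 12), (-19, 19)) = 21.1896
d((1, 12), (0, 6)) = 6.0828
d((1, 12), (-6, -5)) = 18.3848
d((-4, 8), (-19, 19)) = 18.6011
d((-4, 8), (0, 6)) = 4.4721 <-- minimum
d((-4, 8), (-6, -5)) = 13.1529
d((-19, 19), (0, 6)) = 23.0217
d((-19, 19), (-6, -5)) = 27.2947
d((0, 6), (-6, -5)) = 12.53

Closest pair: (-4, 8) and (0, 6) with distance 4.4721

The closest pair is (-4, 8) and (0, 6) with Euclidean distance 4.4721. For 6 points, brute-force pairwise comparison is shown above. For large n, the divide-and-conquer algorithm (sort by x, recurse on halves, check the dividing strip) achieves O(n log n).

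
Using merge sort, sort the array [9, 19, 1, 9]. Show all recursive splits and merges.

Merge sort trace:

Split: [9, 19, 1, 9] -> [9, 19] and [1, 9]
  Split: [9, 19] -> [9] and [19]
  Merge: [9] + [19] -> [9, 19]
  Split: [1, 9] -> [1] and [9]
  Merge: [1] + [9] -> [1, 9]
Merge: [9, 19] + [1, 9] -> [1, 9, 9, 19]

Final sorted array: [1, 9, 9, 19]

The merge sort proceeds by recursively splitting the array and merging sorted halves.
After all merges, the sorted array is [1, 9, 9, 19].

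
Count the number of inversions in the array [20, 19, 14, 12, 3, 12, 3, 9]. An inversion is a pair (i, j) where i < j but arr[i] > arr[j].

Finding inversions in [20, 19, 14, 12, 3, 12, 3, 9]:

(0, 1): arr[0]=20 > arr[1]=19
(0, 2): arr[0]=20 > arr[2]=14
(0, 3): arr[0]=20 > arr[3]=12
(0, 4): arr[0]=20 > arr[4]=3
(0, 5): arr[0]=20 > arr[5]=12
(0, 6): arr[0]=20 > arr[6]=3
(0, 7): arr[0]=20 > arr[7]=9
(1, 2): arr[1]=19 > arr[2]=14
(1, 3): arr[1]=19 > arr[3]=12
(1, 4): arr[1]=19 > arr[4]=3
(1, 5): arr[1]=19 > arr[5]=12
(1, 6): arr[1]=19 > arr[6]=3
(1, 7): arr[1]=19 > arr[7]=9
(2, 3): arr[2]=14 > arr[3]=12
(2, 4): arr[2]=14 > arr[4]=3
(2, 5): arr[2]=14 > arr[5]=12
(2, 6): arr[2]=14 > arr[6]=3
(2, 7): arr[2]=14 > arr[7]=9
(3, 4): arr[3]=12 > arr[4]=3
(3, 6): arr[3]=12 > arr[6]=3
(3, 7): arr[3]=12 > arr[7]=9
(5, 6): arr[5]=12 > arr[6]=3
(5, 7): arr[5]=12 > arr[7]=9

Total inversions: 23

The array has 23 inversion(s): (0,1), (0,2), (0,3), (0,4), (0,5), (0,6), (0,7), (1,2), (1,3), (1,4), (1,5), (1,6), (1,7), (2,3), (2,4), (2,5), (2,6), (2,7), (3,4), (3,6), (3,7), (5,6), (5,7). Each pair (i,j) satisfies i < j and arr[i] > arr[j].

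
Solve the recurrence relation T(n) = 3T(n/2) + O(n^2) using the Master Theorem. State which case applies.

Master Theorem for T(n) = 3T(n/2) + O(n^2):

a = 3, b = 2, c = 2
log_b(a) = log_2(3) = 1.5850

Case 3: c = 2 > log_2(3) = 1.5850
T(n) = O(n^2) = O(n^2)

For T(n) = 3T(n/2) + O(n^2): log_2(3) = 1.5850. This is Case 3 of the Master Theorem (c > log_b(a), work dominated by root), giving O(n^2).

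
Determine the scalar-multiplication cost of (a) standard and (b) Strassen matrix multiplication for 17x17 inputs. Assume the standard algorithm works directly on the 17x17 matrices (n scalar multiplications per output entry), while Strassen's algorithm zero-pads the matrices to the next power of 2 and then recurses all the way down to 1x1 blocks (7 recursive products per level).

Matrix multiplication for 17x17 matrices:

Strassen's algorithm requires power-of-2 dimensions. Pad 17x17 to 32x32 (next power of 2).

Standard algorithm: 17^3 = 4913 multiplications
Strassen's algorithm: 7^(log2(32)) = 7^5 = 16807 multiplications
Difference: 4913 - 16807 = -11894 (Strassen uses MORE here due to padding overhead — for small or just-over-power-of-2 n, padding can outweigh the per-level savings)

Standard: 4913 multiplications (17^3). Strassen: 16807 multiplications (7^5, after padding to 32x32). Strassen reduces 8 recursive multiplications to 7 at each level.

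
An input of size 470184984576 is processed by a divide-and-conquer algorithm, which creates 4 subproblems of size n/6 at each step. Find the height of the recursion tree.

For divide and conquer with division factor 6:

Problem sizes at each level:
Level 0: 470184984576
Level 1: 78364164096
Level 2: 13060694016
Level 3: 2176782336
Level 4: 362797056
Level 5: 60466176
Level 6: 10077696
Level 7: 1679616
Level 8: 279936
Level 9: 46656
Level 10: 7776
Level 11: 1296
Level 12: 216
Level 13: 36
Level 14: 6
Level 15: 1

The root is level 0 and the size-1 base case is level 15 (the tree spans levels 0 through 15, i.e. 16 levels counting the root), so the depth is the number of divisions: log_6(470184984576) = 15

The recursion tree depth is log_6(470184984576) = 15. At each level, the problem size is divided by 6, so it takes 15 divisions to reduce to a base case of size 1. The algorithm makes 4 recursive calls at each level.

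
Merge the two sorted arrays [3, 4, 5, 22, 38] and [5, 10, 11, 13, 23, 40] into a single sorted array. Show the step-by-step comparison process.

Merging process:

Compare 3 vs 5: take 3 from left. Merged: [3]
Compare 4 vs 5: take 4 from left. Merged: [3, 4]
Compare 5 vs 5: take 5 from left. Merged: [3, 4, 5]
Compare 22 vs 5: take 5 from right. Merged: [3, 4, 5, 5]
Compare 22 vs 10: take 10 from right. Merged: [3, 4, 5, 5, 10]
Compare 22 vs 11: take 11 from right. Merged: [3, 4, 5, 5, 10, 11]
Compare 22 vs 13: take 13 from right. Merged: [3, 4, 5, 5, 10, 11, 13]
Compare 22 vs 23: take 22 from left. Merged: [3, 4, 5, 5, 10, 11, 13, 22]
Compare 38 vs 23: take 23 from right. Merged: [3, 4, 5, 5, 10, 11, 13, 22, 23]
Compare 38 vs 40: take 38 from left. Merged: [3, 4, 5, 5, 10, 11, 13, 22, 23, 38]
Append remaining from right: [40]. Merged: [3, 4, 5, 5, 10, 11, 13, 22, 23, 38, 40]

Final merged array: [3, 4, 5, 5, 10, 11, 13, 22, 23, 38, 40]
Total comparisons: 10

The merged array is [3, 4, 5, 5, 10, 11, 13, 22, 23, 38, 40], requiring 10 comparisons. The merge step runs in O(n) time where n is the total number of elements.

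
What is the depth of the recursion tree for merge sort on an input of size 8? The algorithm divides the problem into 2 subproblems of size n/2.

For divide and conquer with division factor 2:

Problem sizes at each level:
Level 0: 8
Level 1: 4
Level 2: 2
Level 3: 1

The root is level 0 and the size-1 base case is level 3 (the tree spans levels 0 through 3, i.e. 4 levels counting the root), so the depth is the number of divisions: log_2(8) = 3

The recursion tree depth is log_2(8) = 3. At each level, the problem size is divided by 2, so it takes 3 divisions to reduce to a base case of size 1. The algorithm makes 2 recursive calls at each level.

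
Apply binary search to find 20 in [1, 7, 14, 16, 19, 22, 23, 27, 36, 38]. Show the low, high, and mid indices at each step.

Binary search for 20 in [1, 7, 14, 16, 19, 22, 23, 27, 36, 38]:

lo=0, hi=9, mid=4, arr[mid]=19 -> 19 < 20, search right half
lo=5, hi=9, mid=7, arr[mid]=27 -> 27 > 20, search left half
lo=5, hi=6, mid=5, arr[mid]=22 -> 22 > 20, search left half
lo=5 > hi=4, target 20 not found

Binary search determines that 20 is not in the array after 3 comparisons. The search space was exhausted without finding the target.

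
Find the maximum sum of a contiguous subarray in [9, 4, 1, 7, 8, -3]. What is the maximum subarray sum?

Using Kadane's algorithm on [9, 4, 1, 7, 8, -3]:

Scanning through the array:
Position 1 (value 4): max_ending_here = 13, max_so_far = 13
Position 2 (value 1): max_ending_here = 14, max_so_far = 14
Position 3 (value 7): max_ending_here = 21, max_so_far = 21
Position 4 (value 8): max_ending_here = 29, max_so_far = 29
Position 5 (value -3): max_ending_here = 26, max_so_far = 29

Maximum subarray: [9, 4, 1, 7, 8]
Maximum sum: 29

The maximum subarray is [9, 4, 1, 7, 8] with sum 29. This subarray runs from index 0 to index 4.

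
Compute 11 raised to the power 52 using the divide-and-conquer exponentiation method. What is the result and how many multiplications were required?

Computing 11^52 by squaring (build up from 11^1; each line after the first costs one multiplication):

11^1 = 11
11^2 = (11^1)^2 = 11^2 = 121
11^3 = 11 * 11^2 = 11 * 121 = 1331
11^6 = (11^3)^2 = 1331^2 = 1771561
11^12 = (11^6)^2 = 1771561^2 = 3138428376721
11^13 = 11 * 11^12 = 11 * 3138428376721 = 34522712143931
11^26 = (11^13)^2 = 34522712143931^2 = 1191817653772720942460132761
11^52 = (11^26)^2 = 1191817653772720942460132761^2 = 1420429319844313329730664601483335671261683881745483121

Result: 1420429319844313329730664601483335671261683881745483121
Multiplications needed: 7 (7 lines after 11^1)

11^52 = 1420429319844313329730664601483335671261683881745483121. Using exponentiation by squaring, this requires 7 multiplications. The key idea: if the exponent is even, square the half-power; if odd, multiply by the base once.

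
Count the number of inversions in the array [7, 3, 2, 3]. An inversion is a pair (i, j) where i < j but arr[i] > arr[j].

Finding inversions in [7, 3, 2, 3]:

(0, 1): arr[0]=7 > arr[1]=3
(0, 2): arr[0]=7 > arr[2]=2
(0, 3): arr[0]=7 > arr[3]=3
(1, 2): arr[1]=3 > arr[2]=2

Total inversions: 4

The array has 4 inversion(s): (0,1), (0,2), (0,3), (1,2). Each pair (i,j) satisfies i < j and arr[i] > arr[j].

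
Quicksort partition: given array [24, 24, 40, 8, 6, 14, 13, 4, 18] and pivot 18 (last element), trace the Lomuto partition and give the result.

Lomuto partition with pivot = 18:

Initial array: [24, 24, 40, 8, 6, 14, 13, 4, 18]

arr[0]=24 > 18: no swap
arr[1]=24 > 18: no swap
arr[2]=40 > 18: no swap
arr[3]=8 <= 18: swap with position 0, array becomes [8, 24, 40, 24, 6, 14, 13, 4, 18]
arr[4]=6 <= 18: swap with position 1, array becomes [8, 6, 40, 24, 24, 14, 13, 4, 18]
arr[5]=14 <= 18: swap with position 2, array becomes [8, 6, 14, 24, 24, 40, 13, 4, 18]
arr[6]=13 <= 18: swap with position 3, array becomes [8, 6, 14, 13, 24, 40, 24, 4, 18]
arr[7]=4 <= 18: swap with position 4, array becomes [8, 6, 14, 13, 4, 40, 24, 24, 18]

Place pivot at position 5: [8, 6, 14, 13, 4, 18, 24, 24, 40]
Pivot position: 5

After partitioning with pivot 18, the array becomes [8, 6, 14, 13, 4, 18, 24, 24, 40]. The pivot is placed at index 5. All elements to the left of the pivot are <= 18, and all elements to the right are > 18.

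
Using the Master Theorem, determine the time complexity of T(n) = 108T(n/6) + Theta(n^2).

Master Theorem for T(n) = 108T(n/6) + O(n^2):

a = 108, b = 6, c = 2
log_b(a) = log_6(108) = 2.6131

Case 1: c = 2 < log_6(108) = 2.6131
T(n) = O(n^(log_6 108))

For T(n) = 108T(n/6) + O(n^2): log_6(108) = 2.6131. This is Case 1 of the Master Theorem (c < log_b(a), work dominated by leaves), giving O(n^(log_6 108)).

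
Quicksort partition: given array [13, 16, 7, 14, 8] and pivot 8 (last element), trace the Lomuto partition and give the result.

Lomuto partition with pivot = 8:

Initial array: [13, 16, 7, 14, 8]

arr[0]=13 > 8: no swap
arr[1]=16 > 8: no swap
arr[2]=7 <= 8: swap with position 0, array becomes [7, 16, 13, 14, 8]
arr[3]=14 > 8: no swap

Place pivot at position 1: [7, 8, 13, 14, 16]
Pivot position: 1

After partitioning with pivot 8, the array becomes [7, 8, 13, 14, 16]. The pivot is placed at index 1. All elements to the left of the pivot are <= 8, and all elements to the right are > 8.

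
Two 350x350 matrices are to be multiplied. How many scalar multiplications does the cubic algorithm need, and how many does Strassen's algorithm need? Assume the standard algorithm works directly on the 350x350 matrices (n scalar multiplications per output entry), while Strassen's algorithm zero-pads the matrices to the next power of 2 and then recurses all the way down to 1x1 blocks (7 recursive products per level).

Matrix multiplication for 350x350 matrices:

Strassen's algorithm requires power-of-2 dimensions. Pad 350x350 to 512x512 (next power of 2).

Standard algorithm: 350^3 = 42875000 multiplications
Strassen's algorithm: 7^(log2(512)) = 7^9 = 40353607 multiplications
Savings: 42875000 - 40353607 = 2521393 multiplications

Standard: 42875000 multiplications (350^3). Strassen: 40353607 multiplications (7^9, after padding to 512x512). Strassen reduces 8 recursive multiplications to 7 at each level.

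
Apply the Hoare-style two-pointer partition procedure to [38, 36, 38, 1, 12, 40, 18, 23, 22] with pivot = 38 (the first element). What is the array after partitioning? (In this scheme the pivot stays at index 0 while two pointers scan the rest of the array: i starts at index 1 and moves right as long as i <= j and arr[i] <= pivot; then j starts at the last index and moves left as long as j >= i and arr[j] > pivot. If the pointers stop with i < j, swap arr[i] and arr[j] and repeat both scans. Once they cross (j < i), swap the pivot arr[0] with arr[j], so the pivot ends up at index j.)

Hoare-style two-pointer partition with pivot = 38:

Initial array: [38, 36, 38, 1, 12, 40, 18, 23, 22]

Pointers start at i = 1, j = 8.
i stops at index 5 (arr[5]=40 > 38), j stops at index 8 (arr[8]=22 <= 38): swap arr[5] and arr[8], array becomes [38, 36, 38, 1, 12, 22, 18, 23, 40]
i ends at 8, j ends at 7: the pointers have crossed (j < i), so scanning stops.

Swap pivot arr[0] with arr[7] to place pivot at position 7: [23, 36, 38, 1, 12, 22, 18, 38, 40]
Pivot position: 7

After partitioning with pivot 38, the array becomes [23, 36, 38, 1, 12, 22, 18, 38, 40]. The pivot is placed at index 7. All elements to the left of the pivot are <= 38, and all elements to the right are > 38.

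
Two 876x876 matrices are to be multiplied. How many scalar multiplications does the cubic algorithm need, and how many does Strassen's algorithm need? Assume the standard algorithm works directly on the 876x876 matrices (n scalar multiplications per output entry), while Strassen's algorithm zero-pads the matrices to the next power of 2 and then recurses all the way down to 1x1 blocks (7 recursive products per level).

Matrix multiplication for 876x876 matrices:

Strassen's algorithm requires power-of-2 dimensions. Pad 876x876 to 1024x1024 (next power of 2).

Standard algorithm: 876^3 = 672221376 multiplications
Strassen's algorithm: 7^(log2(1024)) = 7^10 = 282475249 multiplications
Savings: 672221376 - 282475249 = 389746127 multiplications

Standard: 672221376 multiplications (876^3). Strassen: 282475249 multiplications (7^10, after padding to 1024x1024). Strassen reduces 8 recursive multiplications to 7 at each level.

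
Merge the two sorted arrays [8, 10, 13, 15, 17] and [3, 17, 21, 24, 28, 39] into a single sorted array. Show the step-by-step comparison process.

Merging process:

Compare 8 vs 3: take 3 from right. Merged: [3]
Compare 8 vs 17: take 8 from left. Merged: [3, 8]
Compare 10 vs 17: take 10 from left. Merged: [3, 8, 10]
Compare 13 vs 17: take 13 from left. Merged: [3, 8, 10, 13]
Compare 15 vs 17: take 15 from left. Merged: [3, 8, 10, 13, 15]
Compare 17 vs 17: take 17 from left. Merged: [3, 8, 10, 13, 15, 17]
Append remaining from right: [17, 21, 24, 28, 39]. Merged: [3, 8, 10, 13, 15, 17, 17, 21, 24, 28, 39]

Final merged array: [3, 8, 10, 13, 15, 17, 17, 21, 24, 28, 39]
Total comparisons: 6

The merged array is [3, 8, 10, 13, 15, 17, 17, 21, 24, 28, 39], requiring 6 comparisons. The merge step runs in O(n) time where n is the total number of elements.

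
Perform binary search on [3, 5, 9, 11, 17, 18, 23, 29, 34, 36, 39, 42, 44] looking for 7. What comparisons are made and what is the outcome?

Binary search for 7 in [3, 5, 9, 11, 17, 18, 23, 29, 34, 36, 39, 42, 44]:

lo=0, hi=12, mid=6, arr[mid]=23 -> 23 > 7, search left half
lo=0, hi=5, mid=2, arr[mid]=9 -> 9 > 7, search left half
lo=0, hi=1, mid=0, arr[mid]=3 -> 3 < 7, search right half
lo=1, hi=1, mid=1, arr[mid]=5 -> 5 < 7, search right half
lo=2 > hi=1, target 7 not found

Binary search determines that 7 is not in the array after 4 comparisons. The search space was exhausted without finding the target.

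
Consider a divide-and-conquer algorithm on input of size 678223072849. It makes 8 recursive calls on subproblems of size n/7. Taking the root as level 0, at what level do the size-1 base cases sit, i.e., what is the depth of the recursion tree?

For divide and conquer with division factor 7:

Problem sizes at each level:
Level 0: 678223072849
Level 1: 96889010407
Level 2: 13841287201
Level 3: 1977326743
Level 4: 282475249
Level 5: 40353607
Level 6: 5764801
Level 7: 823543
Level 8: 117649
Level 9: 16807
Level 10: 2401
Level 11: 343
Level 12: 49
Level 13: 7
Level 14: 1

The root is level 0 and the size-1 base case is level 14 (the tree spans levels 0 through 14, i.e. 15 levels counting the root), so the depth is the number of divisions: log_7(678223072849) = 14

The recursion tree depth is log_7(678223072849) = 14. At each level, the problem size is divided by 7, so it takes 14 divisions to reduce to a base case of size 1. The algorithm makes 8 recursive calls at each level.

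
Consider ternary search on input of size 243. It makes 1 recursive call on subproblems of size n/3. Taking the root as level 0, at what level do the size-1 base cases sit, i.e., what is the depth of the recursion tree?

For divide and conquer with division factor 3:

Problem sizes at each level:
Level 0: 243
Level 1: 81
Level 2: 27
Level 3: 9
Level 4: 3
Level 5: 1

The root is level 0 and the size-1 base case is level 5 (the tree spans levels 0 through 5, i.e. 6 levels counting the root), so the depth is the number of divisions: log_3(243) = 5

The recursion tree depth is log_3(243) = 5. At each level, the problem size is divided by 3, so it takes 5 divisions to reduce to a base case of size 1. The algorithm makes 1 recursive call at each level.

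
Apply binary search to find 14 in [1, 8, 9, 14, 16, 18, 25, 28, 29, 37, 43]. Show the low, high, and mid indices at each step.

Binary search for 14 in [1, 8, 9, 14, 16, 18, 25, 28, 29, 37, 43]:

lo=0, hi=10, mid=5, arr[mid]=18 -> 18 > 14, search left half
lo=0, hi=4, mid=2, arr[mid]=9 -> 9 < 14, search right half
lo=3, hi=4, mid=3, arr[mid]=14 -> Found target at index 3!

Binary search finds 14 at index 3 after 3 comparisons. The search repeatedly halves the search space by comparing with the middle element.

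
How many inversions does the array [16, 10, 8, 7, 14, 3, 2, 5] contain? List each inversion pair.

Finding inversions in [16, 10, 8, 7, 14, 3, 2, 5]:

(0, 1): arr[0]=16 > arr[1]=10
(0, 2): arr[0]=16 > arr[2]=8
(0, 3): arr[0]=16 > arr[3]=7
(0, 4): arr[0]=16 > arr[4]=14
(0, 5): arr[0]=16 > arr[5]=3
(0, 6): arr[0]=16 > arr[6]=2
(0, 7): arr[0]=16 > arr[7]=5
(1, 2): arr[1]=10 > arr[2]=8
(1, 3): arr[1]=10 > arr[3]=7
(1, 5): arr[1]=10 > arr[5]=3
(1, 6): arr[1]=10 > arr[6]=2
(1, 7): arr[1]=10 > arr[7]=5
(2, 3): arr[2]=8 > arr[3]=7
(2, 5): arr[2]=8 > arr[5]=3
(2, 6): arr[2]=8 > arr[6]=2
(2, 7): arr[2]=8 > arr[7]=5
(3, 5): arr[3]=7 > arr[5]=3
(3, 6): arr[3]=7 > arr[6]=2
(3, 7): arr[3]=7 > arr[7]=5
(4, 5): arr[4]=14 > arr[5]=3
(4, 6): arr[4]=14 > arr[6]=2
(4, 7): arr[4]=14 > arr[7]=5
(5, 6): arr[5]=3 > arr[6]=2

Total inversions: 23

The array has 23 inversion(s): (0,1), (0,2), (0,3), (0,4), (0,5), (0,6), (0,7), (1,2), (1,3), (1,5), (1,6), (1,7), (2,3), (2,5), (2,6), (2,7), (3,5), (3,6), (3,7), (4,5), (4,6), (4,7), (5,6). Each pair (i,j) satisfies i < j and arr[i] > arr[j].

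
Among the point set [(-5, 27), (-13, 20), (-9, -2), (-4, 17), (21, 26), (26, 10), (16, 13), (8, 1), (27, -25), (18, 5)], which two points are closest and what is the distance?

Computing all pairwise distances among 10 points:

d((-5, 27), (-13, 20)) = 10.6301
d((-5, 27), (-9, -2)) = 29.2746
d((-5, 27), (-4, 17)) = 10.0499
d((-5, 27), (21, 26)) = 26.0192
d((-5, 27), (26, 10)) = 35.3553
d((-5, 27), (16, 13)) = 25.2389
d((-5, 27), (8, 1)) = 29.0689
d((-5, 27), (27, -25)) = 61.0574
d((-5, 27), (18, 5)) = 31.8277
d((-13, 20), (-9, -2)) = 22.3607
d((-13, 20), (-4, 17)) = 9.4868
d((-13, 20), (21, 26)) = 34.5254
d((-13, 20), (26, 10)) = 40.2616
d((-13, 20), (16, 13)) = 29.8329
d((-13, 20), (8, 1)) = 28.3196
d((-13, 20), (27, -25)) = 60.208
d((-13, 20), (18, 5)) = 34.4384
d((-9, -2), (-4, 17)) = 19.6469
d((-9, -2), (21, 26)) = 41.0366
d((-9, -2), (26, 10)) = 37.0
d((-9, -2), (16, 13)) = 29.1548
d((-9, -2), (8, 1)) = 17.2627
d((-9, -2), (27, -25)) = 42.72
d((-9, -2), (18, 5)) = 27.8927
d((-4, 17), (21, 26)) = 26.5707
d((-4, 17), (26, 10)) = 30.8058
d((-4, 17), (16, 13)) = 20.3961
d((-4, 17), (8, 1)) = 20.0
d((-4, 17), (27, -25)) = 52.2015
d((-4, 17), (18, 5)) = 25.0599
d((21, 26), (26, 10)) = 16.7631
d((21, 26), (16, 13)) = 13.9284
d((21, 26), (8, 1)) = 28.178
d((21, 26), (27, -25)) = 51.3517
d((21, 26), (18, 5)) = 21.2132
d((26, 10), (16, 13)) = 10.4403
d((26, 10), (8, 1)) = 20.1246
d((26, 10), (27, -25)) = 35.0143
d((26, 10), (18, 5)) = 9.434
d((16, 13), (8, 1)) = 14.4222
d((16, 13), (27, -25)) = 39.5601
d((16, 13), (18, 5)) = 8.2462 <-- minimum
d((8, 1), (27, -25)) = 32.2025
d((8, 1), (18, 5)) = 10.7703
d((27, -25), (18, 5)) = 31.3209

Closest pair: (16, 13) and (18, 5) with distance 8.2462

The closest pair is (16, 13) and (18, 5) with Euclidean distance 8.2462. For 10 points, brute-force pairwise comparison is shown above. For large n, the divide-and-conquer algorithm (sort by x, recurse on halves, check the dividing strip) achieves O(n log n).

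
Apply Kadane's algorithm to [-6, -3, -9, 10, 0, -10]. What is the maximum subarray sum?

Using Kadane's algorithm on [-6, -3, -9, 10, 0, -10]:

Scanning through the array:
Position 1 (value -3): max_ending_here = -3, max_so_far = -3
Position 2 (value -9): max_ending_here = -9, max_so_far = -3
Position 3 (value 10): max_ending_here = 10, max_so_far = 10
Position 4 (value 0): max_ending_here = 10, max_so_far = 10
Position 5 (value -10): max_ending_here = 0, max_so_far = 10

Maximum subarray: [10]
Maximum sum: 10

The maximum subarray is [10] with sum 10. This subarray runs from index 3 to index 3.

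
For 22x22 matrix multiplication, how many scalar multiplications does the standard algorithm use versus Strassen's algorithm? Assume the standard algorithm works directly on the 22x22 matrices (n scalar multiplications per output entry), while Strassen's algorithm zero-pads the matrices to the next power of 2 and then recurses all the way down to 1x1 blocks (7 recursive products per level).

Matrix multiplication for 22x22 matrices:

Strassen's algorithm requires power-of-2 dimensions. Pad 22x22 to 32x32 (next power of 2).

Standard algorithm: 22^3 = 10648 multiplications
Strassen's algorithm: 7^(log2(32)) = 7^5 = 16807 multiplications
Difference: 10648 - 16807 = -6159 (Strassen uses MORE here due to padding overhead — for small or just-over-power-of-2 n, padding can outweigh the per-level savings)

Standard: 10648 multiplications (22^3). Strassen: 16807 multiplications (7^5, after padding to 32x32). Strassen reduces 8 recursive multiplications to 7 at each level.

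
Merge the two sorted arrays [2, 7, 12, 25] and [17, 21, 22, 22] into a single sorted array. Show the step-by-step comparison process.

Merging process:

Compare 2 vs 17: take 2 from left. Merged: [2]
Compare 7 vs 17: take 7 from left. Merged: [2, 7]
Compare 12 vs 17: take 12 from left. Merged: [2, 7, 12]
Compare 25 vs 17: take 17 from right. Merged: [2, 7, 12, 17]
Compare 25 vs 21: take 21 from right. Merged: [2, 7, 12, 17, 21]
Compare 25 vs 22: take 22 from right. Merged: [2, 7, 12, 17, 21, 22]
Compare 25 vs 22: take 22 from right. Merged: [2, 7, 12, 17, 21, 22, 22]
Append remaining from left: [25]. Merged: [2, 7, 12, 17, 21, 22, 22, 25]

Final merged array: [2, 7, 12, 17, 21, 22, 22, 25]
Total comparisons: 7

The merged array is [2, 7, 12, 17, 21, 22, 22, 25], requiring 7 comparisons. The merge step runs in O(n) time where n is the total number of elements.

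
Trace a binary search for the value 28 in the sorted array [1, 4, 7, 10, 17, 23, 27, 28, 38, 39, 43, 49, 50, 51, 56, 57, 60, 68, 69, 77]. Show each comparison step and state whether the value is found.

Binary search for 28 in [1, 4, 7, 10, 17, 23, 27, 28, 38, 39, 43, 49, 50, 51, 56, 57, 60, 68, 69, 77]:

lo=0, hi=19, mid=9, arr[mid]=39 -> 39 > 28, search left half
lo=0, hi=8, mid=4, arr[mid]=17 -> 17 < 28, search right half
lo=5, hi=8, mid=6, arr[mid]=27 -> 27 < 28, search right half
lo=7, hi=8, mid=7, arr[mid]=28 -> Found target at index 7!

Binary search finds 28 at index 7 after 4 comparisons. The search repeatedly halves the search space by comparing with the middle element.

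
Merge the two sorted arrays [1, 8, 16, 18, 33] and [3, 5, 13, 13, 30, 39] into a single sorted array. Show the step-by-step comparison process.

Merging process:

Compare 1 vs 3: take 1 from left. Merged: [1]
Compare 8 vs 3: take 3 from right. Merged: [1, 3]
Compare 8 vs 5: take 5 from right. Merged: [1, 3, 5]
Compare 8 vs 13: take 8 from left. Merged: [1, 3, 5, 8]
Compare 16 vs 13: take 13 from right. Merged: [1, 3, 5, 8, 13]
Compare 16 vs 13: take 13 from right. Merged: [1, 3, 5, 8, 13, 13]
Compare 16 vs 30: take 16 from left. Merged: [1, 3, 5, 8, 13, 13, 16]
Compare 18 vs 30: take 18 from left. Merged: [1, 3, 5, 8, 13, 13, 16, 18]
Compare 33 vs 30: take 30 from right. Merged: [1, 3, 5, 8, 13, 13, 16, 18, 30]
Compare 33 vs 39: take 33 from left. Merged: [1, 3, 5, 8, 13, 13, 16, 18, 30, 33]
Append remaining from right: [39]. Merged: [1, 3, 5, 8, 13, 13, 16, 18, 30, 33, 39]

Final merged array: [1, 3, 5, 8, 13, 13, 16, 18, 30, 33, 39]
Total comparisons: 10

The merged array is [1, 3, 5, 8, 13, 13, 16, 18, 30, 33, 39], requiring 10 comparisons. The merge step runs in O(n) time where n is the total number of elements.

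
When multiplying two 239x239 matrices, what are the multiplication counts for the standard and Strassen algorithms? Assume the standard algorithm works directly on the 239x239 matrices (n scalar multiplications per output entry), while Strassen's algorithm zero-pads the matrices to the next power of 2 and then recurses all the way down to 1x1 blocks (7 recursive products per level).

Matrix multiplication for 239x239 matrices:

Strassen's algorithm requires power-of-2 dimensions. Pad 239x239 to 256x256 (next power of 2).

Standard algorithm: 239^3 = 13651919 multiplications
Strassen's algorithm: 7^(log2(256)) = 7^8 = 5764801 multiplications
Savings: 13651919 - 5764801 = 7887118 multiplications

Standard: 13651919 multiplications (239^3). Strassen: 5764801 multiplications (7^8, after padding to 256x256). Strassen reduces 8 recursive multiplications to 7 at each level.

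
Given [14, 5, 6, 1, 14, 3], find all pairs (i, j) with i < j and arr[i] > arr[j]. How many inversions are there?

Finding inversions in [14, 5, 6, 1, 14, 3]:

(0, 1): arr[0]=14 > arr[1]=5
(0, 2): arr[0]=14 > arr[2]=6
(0, 3): arr[0]=14 > arr[3]=1
(0, 5): arr[0]=14 > arr[5]=3
(1, 3): arr[1]=5 > arr[3]=1
(1, 5): arr[1]=5 > arr[5]=3
(2, 3): arr[2]=6 > arr[3]=1
(2, 5): arr[2]=6 > arr[5]=3
(4, 5): arr[4]=14 > arr[5]=3

Total inversions: 9

The array has 9 inversion(s): (0,1), (0,2), (0,3), (0,5), (1,3), (1,5), (2,3), (2,5), (4,5). Each pair (i,j) satisfies i < j and arr[i] > arr[j].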